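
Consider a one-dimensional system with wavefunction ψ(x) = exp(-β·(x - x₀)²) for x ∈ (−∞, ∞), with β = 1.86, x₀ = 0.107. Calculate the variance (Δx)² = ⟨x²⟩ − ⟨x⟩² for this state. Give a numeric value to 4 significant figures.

0.1344

Compute ⟨x⟩ and ⟨x²⟩ separately, then (Δx)² = ⟨x²⟩ − ⟨x⟩².
Gaussian moments (u = x − x₀): ∫u^(2j)·e^(−2βu²) du = (2j−1)!!/(4β)^j · √(π/(2β)), odd powers integrate to 0; here √(π/(2β)) = 0.91897.
Normalization: ∫|ψ|² dx = 0.91897.
⟨x⟩ = 0.10700 and ⟨x²⟩ = 0.14586.
(Δx)² = 0.14586 − (0.10700)² = 0.13441.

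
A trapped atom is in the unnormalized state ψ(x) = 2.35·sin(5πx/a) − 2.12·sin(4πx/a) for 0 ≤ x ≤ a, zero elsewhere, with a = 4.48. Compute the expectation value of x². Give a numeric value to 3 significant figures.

10.6

⟨x²⟩ = ∫ x²·|ψ|² dx / ∫|ψ|² dx (integrals over the domain).
On 0 ≤ x ≤ a (j ≠ l): ∫sin²(jπx/a) dx = a/2, ∫sin(jπx/a)·sin(lπx/a) dx = 0; diagonal moments ∫x·sin²(jπx/a) dx = a²/4, ∫x²·sin²(jπx/a) dx = a³·(1/6 − 1/(4j²π²)); cross terms ∫x·sin(jπx/a)·sin(lπx/a) dx = 0 for j + l even and −4jla²/(π²(j² − l²)²) for j + l odd, ∫x²·sin(jπx/a)·sin(lπx/a) dx = (−1)^(j+l)·4jla³/(π²(j² − l²)²); higher powers the same way via product-to-sum and parts.
State is unnormalized: ∫|ψ|² dx = 22.438, and ∫ψ*·x²·ψ dx = 238.62, so ⟨x²⟩ = 238.62 / 22.438.
⟨x²⟩ = 10.635.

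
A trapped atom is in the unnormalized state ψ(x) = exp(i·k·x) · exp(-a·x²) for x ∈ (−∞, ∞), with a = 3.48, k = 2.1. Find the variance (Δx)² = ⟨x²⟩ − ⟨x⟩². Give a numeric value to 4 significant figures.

Compute ⟨x⟩ and ⟨x²⟩ separately, then (Δx)² = ⟨x²⟩ − ⟨x⟩².
Gaussian moments: ∫x^(2j)·e^(−2ax²) dx = (2j−1)!!/(4a)^j · √(π/(2a)), odd powers integrate to 0; here √(π/(2a)) = 0.67185.
Normalization: ∫|ψ|² dx = 0.67185.
⟨x⟩ = 0.0000 and ⟨x²⟩ = 0.071839.
(Δx)² = 0.071839 − (0.0000)² = 0.071839.

0.07184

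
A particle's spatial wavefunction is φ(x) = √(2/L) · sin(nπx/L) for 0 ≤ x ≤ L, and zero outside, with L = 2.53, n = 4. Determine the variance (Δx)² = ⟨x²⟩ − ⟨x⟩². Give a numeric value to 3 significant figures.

0.513

Compute ⟨x⟩ and ⟨x²⟩ separately, then (Δx)² = ⟨x²⟩ − ⟨x⟩².
With sin²θ = (1 − cos2θ)/2 on 0 ≤ x ≤ L: ∫sin²(nπx/L) dx = L/2, ∫x·sin²(nπx/L) dx = L²/4, ∫x²·sin²(nπx/L) dx = L³·(1/6 − 1/(4n²π²)); higher powers xᵏ the same way, integrating xᵏ·cos(2nπx/L) by parts.
⟨x⟩ = 1.2650 and ⟨x²⟩ = 2.1134.
(Δx)² = 2.1134 − (1.2650)² = 0.51314.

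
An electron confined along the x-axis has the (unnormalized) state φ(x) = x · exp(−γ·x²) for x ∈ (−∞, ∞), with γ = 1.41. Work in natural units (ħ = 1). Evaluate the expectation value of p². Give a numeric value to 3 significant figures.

p² φ = −ħ² d²φ/dx²; ⟨p²⟩ = −ħ² ∫ φ*·φ'' dx / ∫|φ|² dx.
Expand each integrand as polynomial × e^(−2γx²) and use ∫x^(2j)·e^(−2γx²) dx = (2j−1)!!/(4γ)^j · √(π/(2γ)), odd powers → 0; here √(π/(2γ)) = 1.0555. Differentiate with the product rule, d/dx e^(−γx²) = −2γx·e^(−γx²).
State is unnormalized: ∫|φ|² dx = 0.18714, and ∫φ*·(−ħ² φ'') dx = 0.79161, so ⟨p²⟩ = 0.79161 / 0.18714.
⟨p²⟩ = 4.2300.

4.23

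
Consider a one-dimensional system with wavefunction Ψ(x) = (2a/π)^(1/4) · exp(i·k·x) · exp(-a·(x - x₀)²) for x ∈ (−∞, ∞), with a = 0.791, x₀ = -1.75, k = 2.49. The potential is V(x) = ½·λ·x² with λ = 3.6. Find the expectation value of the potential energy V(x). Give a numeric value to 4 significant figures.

6.081

⟨V⟩ = ∫ V(x)·|Ψ|² dx.
Gaussian moments (u = x − x₀): ∫u^(2j)·e^(−2au²) du = (2j−1)!!/(4a)^j · √(π/(2a)), odd powers integrate to 0; here √(π/(2a)) = 1.4092.
⟨V⟩ = 6.0814.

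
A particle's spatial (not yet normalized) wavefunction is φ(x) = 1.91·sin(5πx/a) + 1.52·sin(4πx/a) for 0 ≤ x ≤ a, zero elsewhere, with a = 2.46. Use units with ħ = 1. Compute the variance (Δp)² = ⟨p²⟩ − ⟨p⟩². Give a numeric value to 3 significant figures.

Compute ⟨p⟩ and ⟨p²⟩ separately; (Δp)² = ⟨p²⟩ − ⟨p⟩².
d²/dx² sin(jπx/a) = −(jπ/a)²·sin(jπx/a); on 0 ≤ x ≤ a, ∫sin²(jπx/a) dx = a/2 and ∫sin(jπx/a)·sin(lπx/a) dx = 0 for j ≠ l, so only diagonal terms survive in ∫|φ|² and ∫φ·φ″; ∫φ·φ′ dx = [φ²/2] between the walls = 0.
Normalization: ∫|φ|² dx = 7.3290.
⟨p⟩ = 0.0000 and ⟨p²⟩ = 35.081.
(Δp)² = 35.081 − (0.0000)² = 35.081.

35.1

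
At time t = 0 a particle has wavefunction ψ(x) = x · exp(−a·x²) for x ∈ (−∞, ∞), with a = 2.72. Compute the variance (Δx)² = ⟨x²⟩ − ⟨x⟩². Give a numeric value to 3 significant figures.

0.276

Compute ⟨x⟩ and ⟨x²⟩ separately, then (Δx)² = ⟨x²⟩ − ⟨x⟩².
Expand each integrand as polynomial × e^(−2ax²) and use ∫x^(2j)·e^(−2ax²) dx = (2j−1)!!/(4a)^j · √(π/(2a)), odd powers → 0; here √(π/(2a)) = 0.75993.
Normalization: ∫|ψ|² dx = 0.069847.
⟨x⟩ = 0.0000 and ⟨x²⟩ = 0.27574.
(Δx)² = 0.27574 − (0.0000)² = 0.27574.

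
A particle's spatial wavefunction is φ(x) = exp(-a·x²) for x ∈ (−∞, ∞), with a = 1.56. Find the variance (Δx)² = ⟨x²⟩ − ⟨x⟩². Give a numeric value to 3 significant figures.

Compute ⟨x⟩ and ⟨x²⟩ separately, then (Δx)² = ⟨x²⟩ − ⟨x⟩².
Gaussian moments: ∫x^(2j)·e^(−2ax²) dx = (2j−1)!!/(4a)^j · √(π/(2a)), odd powers integrate to 0; here √(π/(2a)) = 1.0035.
Normalization: ∫|φ|² dx = 1.0035.
⟨x⟩ = 0.0000 and ⟨x²⟩ = 0.16026.
(Δx)² = 0.16026 − (0.0000)² = 0.16026.

0.160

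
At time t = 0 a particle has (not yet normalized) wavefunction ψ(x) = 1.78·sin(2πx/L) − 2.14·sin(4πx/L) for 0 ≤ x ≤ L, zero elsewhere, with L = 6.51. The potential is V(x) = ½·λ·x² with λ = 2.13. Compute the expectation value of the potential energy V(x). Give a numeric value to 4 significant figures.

12.73

⟨V⟩ = ∫ V(x)·|ψ|² dx / ∫|ψ|² dx.
On 0 ≤ x ≤ L (j ≠ l): ∫sin²(jπx/L) dx = L/2, ∫sin(jπx/L)·sin(lπx/L) dx = 0; diagonal moments ∫x·sin²(jπx/L) dx = L²/4, ∫x²·sin²(jπx/L) dx = L³·(1/6 − 1/(4j²π²)); cross terms ∫x·sin(jπx/L)·sin(lπx/L) dx = 0 for j + l even and −4jlL²/(π²(j² − l²)²) for j + l odd, ∫x²·sin(jπx/L)·sin(lπx/L) dx = (−1)^(j+l)·4jlL³/(π²(j² − l²)²); higher powers the same way via product-to-sum and parts.
State is unnormalized: ∫|ψ|² dx = 25.220, and ∫ψ*·V(x)·ψ dx = 321.00, so ⟨V⟩ = 321.00 / 25.220.
⟨V⟩ = 12.728.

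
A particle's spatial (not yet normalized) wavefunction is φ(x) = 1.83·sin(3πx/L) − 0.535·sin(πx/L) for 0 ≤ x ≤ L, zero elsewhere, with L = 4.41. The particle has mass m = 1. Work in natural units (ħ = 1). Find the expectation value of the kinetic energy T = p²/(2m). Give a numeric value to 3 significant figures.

2.12

T = −(ħ²/2m) d²/dx², so ⟨T⟩ = −(ħ²/2m) ∫ φ*·φ'' dx / ∫|φ|² dx; with m = 1.
d²/dx² sin(jπx/L) = −(jπ/L)²·sin(jπx/L); on 0 ≤ x ≤ L, ∫sin²(jπx/L) dx = L/2 and ∫sin(jπx/L)·sin(lπx/L) dx = 0 for j ≠ l, so only diagonal terms survive in ∫|φ|² and ∫φ·φ″; ∫φ·φ′ dx = [φ²/2] between the walls = 0.
State is unnormalized: ∫|φ|² dx = 8.0155, and ∫φ*·(−ħ²/2m · φ'') dx = 17.024, so ⟨T⟩ = 17.024 / 8.0155.
⟨T⟩ = 2.1238.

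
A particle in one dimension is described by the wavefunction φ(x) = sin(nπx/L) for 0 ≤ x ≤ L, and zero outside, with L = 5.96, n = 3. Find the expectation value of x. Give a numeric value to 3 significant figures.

⟨x⟩ = ∫ x·|φ|² dx / ∫|φ|² dx (integrals over the domain).
With sin²θ = (1 − cos2θ)/2 on 0 ≤ x ≤ L: ∫sin²(nπx/L) dx = L/2, ∫x·sin²(nπx/L) dx = L²/4, ∫x²·sin²(nπx/L) dx = L³·(1/6 − 1/(4n²π²)); higher powers xᵏ the same way, integrating xᵏ·cos(2nπx/L) by parts.
State is unnormalized: ∫|φ|² dx = 2.9800, and ∫φ*·x·φ dx = 8.8804, so ⟨x⟩ = 8.8804 / 2.9800.
⟨x⟩ = 2.9800.

2.98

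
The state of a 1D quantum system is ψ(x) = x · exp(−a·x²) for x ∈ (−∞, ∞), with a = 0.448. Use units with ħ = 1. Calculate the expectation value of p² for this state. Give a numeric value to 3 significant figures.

1.34

p² ψ = −ħ² d²ψ/dx²; ⟨p²⟩ = −ħ² ∫ ψ*·ψ'' dx / ∫|ψ|² dx.
Expand each integrand as polynomial × e^(−2ax²) and use ∫x^(2j)·e^(−2ax²) dx = (2j−1)!!/(4a)^j · √(π/(2a)), odd powers → 0; here √(π/(2a)) = 1.8725. Differentiate with the product rule, d/dx e^(−ax²) = −2ax·e^(−ax²).
State is unnormalized: ∫|ψ|² dx = 1.0449, and ∫ψ*·(−ħ² ψ'') dx = 1.4044, so ⟨p²⟩ = 1.4044 / 1.0449.
⟨p²⟩ = 1.3440.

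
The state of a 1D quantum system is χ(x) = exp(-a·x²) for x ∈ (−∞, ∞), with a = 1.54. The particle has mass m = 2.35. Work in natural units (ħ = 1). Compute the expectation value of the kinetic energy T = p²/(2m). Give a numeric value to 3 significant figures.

0.328

T = −(ħ²/2m) d²/dx², so ⟨T⟩ = −(ħ²/2m) ∫ χ*·χ'' dx / ∫|χ|² dx; with m = 2.35.
Gaussian moments: ∫x^(2j)·e^(−2ax²) dx = (2j−1)!!/(4a)^j · √(π/(2a)), odd powers integrate to 0; here √(π/(2a)) = 1.0099. Derivatives: d/dx e^(−ax²) = −2ax·e^(−ax²), d²/dx² e^(−ax²) = (4a²x² − 2a)·e^(−ax²).
State is unnormalized: ∫|χ|² dx = 1.0099, and ∫χ*·(−ħ²/2m · χ'') dx = 0.33092, so ⟨T⟩ = 0.33092 / 1.0099.
⟨T⟩ = 0.32766.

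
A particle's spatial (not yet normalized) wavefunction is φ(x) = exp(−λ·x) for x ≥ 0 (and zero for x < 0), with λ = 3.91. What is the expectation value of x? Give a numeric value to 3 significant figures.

0.128

⟨x⟩ = ∫ x·|φ|² dx / ∫|φ|² dx (integrals over the domain).
Every integrand reduces to terms xʲ·e^(−2λx) on [0, ∞); use ∫₀^∞ xʲ·e^(−2λx) dx = j!/(2λ)^(j+1).
State is unnormalized: ∫|φ|² dx = 0.12788, and ∫φ*·x·φ dx = 0.016353, so ⟨x⟩ = 0.016353 / 0.12788.
⟨x⟩ = 0.12788.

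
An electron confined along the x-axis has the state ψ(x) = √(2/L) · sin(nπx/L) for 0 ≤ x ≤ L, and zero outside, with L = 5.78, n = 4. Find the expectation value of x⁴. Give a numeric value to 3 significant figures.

⟨x⁴⟩ = ∫ x⁴·|ψ|² dx (integrals over the domain).
With sin²θ = (1 − cos2θ)/2 on 0 ≤ x ≤ L: ∫sin²(nπx/L) dx = L/2, ∫x·sin²(nπx/L) dx = L²/4, ∫x²·sin²(nπx/L) dx = L³·(1/6 − 1/(4n²π²)); higher powers xᵏ the same way, integrating xᵏ·cos(2nπx/L) by parts.
⟨x⁴⟩ = 216.22.

216.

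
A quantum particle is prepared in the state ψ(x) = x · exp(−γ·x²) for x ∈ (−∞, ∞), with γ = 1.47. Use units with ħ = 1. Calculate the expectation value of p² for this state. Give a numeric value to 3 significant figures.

p² ψ = −ħ² d²ψ/dx²; ⟨p²⟩ = −ħ² ∫ ψ*·ψ'' dx / ∫|ψ|² dx.
Expand each integrand as polynomial × e^(−2γx²) and use ∫x^(2j)·e^(−2γx²) dx = (2j−1)!!/(4γ)^j · √(π/(2γ)), odd powers → 0; here √(π/(2γ)) = 1.0337. Differentiate with the product rule, d/dx e^(−γx²) = −2γx·e^(−γx²).
State is unnormalized: ∫|ψ|² dx = 0.17580, and ∫ψ*·(−ħ² ψ'') dx = 0.77529, so ⟨p²⟩ = 0.77529 / 0.17580.
⟨p²⟩ = 4.4100.

4.41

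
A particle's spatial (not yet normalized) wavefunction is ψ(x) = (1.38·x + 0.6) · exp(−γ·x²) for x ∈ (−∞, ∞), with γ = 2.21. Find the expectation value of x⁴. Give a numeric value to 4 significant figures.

⟨x⁴⟩ = ∫ x⁴·|ψ|² dx / ∫|ψ|² dx (integrals over the domain).
Expand each integrand as polynomial × e^(−2γx²) and use ∫x^(2j)·e^(−2γx²) dx = (2j−1)!!/(4γ)^j · √(π/(2γ)), odd powers → 0; here √(π/(2γ)) = 0.84307.
State is unnormalized: ∫|ψ|² dx = 0.48513, and ∫ψ*·x⁴·ψ dx = 0.046514, so ⟨x⁴⟩ = 0.046514 / 0.48513.
⟨x⁴⟩ = 0.095880.

0.09588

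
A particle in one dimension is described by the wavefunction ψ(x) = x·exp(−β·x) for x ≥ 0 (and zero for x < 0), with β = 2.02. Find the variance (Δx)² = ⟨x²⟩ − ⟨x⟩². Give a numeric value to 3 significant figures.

0.184

Compute ⟨x⟩ and ⟨x²⟩ separately, then (Δx)² = ⟨x²⟩ − ⟨x⟩².
Every integrand reduces to terms xʲ·e^(−2βx) on [0, ∞); use ∫₀^∞ xʲ·e^(−2βx) dx = j!/(2β)^(j+1).
Normalization: ∫|ψ|² dx = 0.030331.
⟨x⟩ = 0.74257 and ⟨x²⟩ = 0.73522.
(Δx)² = 0.73522 − (0.74257)² = 0.18381.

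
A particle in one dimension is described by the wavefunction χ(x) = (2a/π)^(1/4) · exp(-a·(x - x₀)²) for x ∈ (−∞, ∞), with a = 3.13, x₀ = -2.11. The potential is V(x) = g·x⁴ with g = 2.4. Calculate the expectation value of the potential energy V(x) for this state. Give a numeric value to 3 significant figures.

52.7

⟨V⟩ = ∫ V(x)·|χ|² dx.
Gaussian moments (u = x − x₀): ∫u^(2j)·e^(−2au²) du = (2j−1)!!/(4a)^j · √(π/(2a)), odd powers integrate to 0; here √(π/(2a)) = 0.70842.
⟨V⟩ = 52.737.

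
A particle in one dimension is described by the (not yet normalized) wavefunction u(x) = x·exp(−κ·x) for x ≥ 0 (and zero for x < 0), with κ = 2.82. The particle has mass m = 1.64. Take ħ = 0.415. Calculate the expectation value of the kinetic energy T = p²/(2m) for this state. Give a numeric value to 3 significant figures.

0.418

T = −(ħ²/2m) d²/dx², so ⟨T⟩ = −(ħ²/2m) ∫ u*·u'' dx / ∫|u|² dx; with m = 1.64.
Differentiate x·exp(−κ·x) with the product rule; every integrand then reduces to terms xʲ·e^(−2κx) on [0, ∞), with ∫₀^∞ xʲ·e^(−2κx) dx = j!/(2κ)^(j+1).
State is unnormalized: ∫|u|² dx = 0.011148, and ∫u*·(−ħ²/2m · u'') dx = 0.0046549, so ⟨T⟩ = 0.0046549 / 0.011148.
⟨T⟩ = 0.41756.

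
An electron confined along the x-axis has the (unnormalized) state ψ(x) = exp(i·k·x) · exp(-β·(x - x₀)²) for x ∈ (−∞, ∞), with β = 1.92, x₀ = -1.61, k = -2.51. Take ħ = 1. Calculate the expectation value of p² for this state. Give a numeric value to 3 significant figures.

p² ψ = −ħ² d²ψ/dx²; ⟨p²⟩ = −ħ² ∫ ψ*·ψ'' dx / ∫|ψ|² dx.
Gaussian moments (u = x − x₀): ∫u^(2j)·e^(−2βu²) du = (2j−1)!!/(4β)^j · √(π/(2β)), odd powers integrate to 0; here √(π/(2β)) = 0.90450. Derivatives: ψ′ = (ik − 2βu)·ψ, ψ″ = ((ik − 2βu)² − 2β)·ψ; the odd-in-u pieces drop out.
State is unnormalized: ∫|ψ|² dx = 0.90450, and ∫ψ*·(−ħ² ψ'') dx = 7.4351, so ⟨p²⟩ = 7.4351 / 0.90450.
⟨p²⟩ = 8.2201.

8.22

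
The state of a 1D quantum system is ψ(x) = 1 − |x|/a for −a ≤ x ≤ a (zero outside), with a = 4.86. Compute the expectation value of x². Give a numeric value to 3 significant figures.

2.36

⟨x²⟩ = ∫ x²·|ψ|² dx / ∫|ψ|² dx (integrals over the domain).
ψ is even, so ∫ over [−a, a] = 2∫₀ᵃ with ψ = 1 − x/a there: ∫₀ᵃ (1 − x/a)² dx = a/3, ∫₀ᵃ x²(1 − x/a)² dx = a³/30, ∫₀ᵃ x⁴(1 − x/a)² dx = a⁵/105.
State is unnormalized: ∫|ψ|² dx = 3.2400, and ∫ψ*·x²·ψ dx = 7.6528, so ⟨x²⟩ = 7.6528 / 3.2400.
⟨x²⟩ = 2.3620.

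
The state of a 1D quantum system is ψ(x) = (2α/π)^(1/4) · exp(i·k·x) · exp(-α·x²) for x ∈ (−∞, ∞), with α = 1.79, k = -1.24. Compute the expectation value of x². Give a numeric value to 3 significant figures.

⟨x²⟩ = ∫ x²·|ψ|² dx (integrals over the domain).
Gaussian moments: ∫x^(2j)·e^(−2αx²) dx = (2j−1)!!/(4α)^j · √(π/(2α)), odd powers integrate to 0; here √(π/(2α)) = 0.93677.
⟨x²⟩ = 0.13966.

0.140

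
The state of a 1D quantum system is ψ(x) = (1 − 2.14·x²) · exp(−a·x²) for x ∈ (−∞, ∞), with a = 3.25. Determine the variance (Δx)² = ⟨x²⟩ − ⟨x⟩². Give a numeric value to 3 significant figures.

Compute ⟨x⟩ and ⟨x²⟩ separately, then (Δx)² = ⟨x²⟩ − ⟨x⟩².
Expand each integrand as polynomial × e^(−2ax²) and use ∫x^(2j)·e^(−2ax²) dx = (2j−1)!!/(4a)^j · √(π/(2a)), odd powers → 0; here √(π/(2a)) = 0.69521.
Normalization: ∫|ψ|² dx = 0.52285.
⟨x⟩ = 0.0000 and ⟨x²⟩ = 0.042834.
(Δx)² = 0.042834 − (0.0000)² = 0.042834.

0.0428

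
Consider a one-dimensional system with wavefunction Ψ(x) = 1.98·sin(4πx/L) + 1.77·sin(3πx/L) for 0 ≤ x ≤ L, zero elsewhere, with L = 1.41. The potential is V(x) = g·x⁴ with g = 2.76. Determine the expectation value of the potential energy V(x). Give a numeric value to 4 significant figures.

⟨V⟩ = ∫ V(x)·|Ψ|² dx / ∫|Ψ|² dx.
On 0 ≤ x ≤ L (j ≠ l): ∫sin²(jπx/L) dx = L/2, ∫sin(jπx/L)·sin(lπx/L) dx = 0; diagonal moments ∫x·sin²(jπx/L) dx = L²/4, ∫x²·sin²(jπx/L) dx = L³·(1/6 − 1/(4j²π²)); cross terms ∫x·sin(jπx/L)·sin(lπx/L) dx = 0 for j + l even and −4jlL²/(π²(j² − l²)²) for j + l odd, ∫x²·sin(jπx/L)·sin(lπx/L) dx = (−1)^(j+l)·4jlL³/(π²(j² − l²)²); higher powers the same way via product-to-sum and parts.
State is unnormalized: ∫|Ψ|² dx = 4.9726, and ∫Ψ*·V(x)·Ψ dx = 2.2679, so ⟨V⟩ = 2.2679 / 4.9726.
⟨V⟩ = 0.45608.

0.4561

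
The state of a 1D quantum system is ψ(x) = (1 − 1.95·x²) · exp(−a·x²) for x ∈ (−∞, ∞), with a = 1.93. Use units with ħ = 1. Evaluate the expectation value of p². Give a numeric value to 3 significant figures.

5.49

p² ψ = −ħ² d²ψ/dx²; ⟨p²⟩ = −ħ² ∫ ψ*·ψ'' dx / ∫|ψ|² dx.
Expand each integrand as polynomial × e^(−2ax²) and use ∫x^(2j)·e^(−2ax²) dx = (2j−1)!!/(4a)^j · √(π/(2a)), odd powers → 0; here √(π/(2a)) = 0.90216. Differentiate with the product rule, d/dx e^(−ax²) = −2ax·e^(−ax²).
State is unnormalized: ∫|ψ|² dx = 0.61908, and ∫ψ*·(−ħ² ψ'') dx = 3.3984, so ⟨p²⟩ = 3.3984 / 0.61908.
⟨p²⟩ = 5.4894.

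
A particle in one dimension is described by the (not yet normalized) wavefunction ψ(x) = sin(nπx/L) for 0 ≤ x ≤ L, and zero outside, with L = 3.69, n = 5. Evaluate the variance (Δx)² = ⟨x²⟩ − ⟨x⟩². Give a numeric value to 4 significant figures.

1.107

Compute ⟨x⟩ and ⟨x²⟩ separately, then (Δx)² = ⟨x²⟩ − ⟨x⟩².
With sin²θ = (1 − cos2θ)/2 on 0 ≤ x ≤ L: ∫sin²(nπx/L) dx = L/2, ∫x·sin²(nπx/L) dx = L²/4, ∫x²·sin²(nπx/L) dx = L³·(1/6 − 1/(4n²π²)); higher powers xᵏ the same way, integrating xᵏ·cos(2nπx/L) by parts.
Normalization: ∫|ψ|² dx = 1.8450.
⟨x⟩ = 1.8450 and ⟨x²⟩ = 4.5111.
(Δx)² = 4.5111 − (1.8450)² = 1.1071.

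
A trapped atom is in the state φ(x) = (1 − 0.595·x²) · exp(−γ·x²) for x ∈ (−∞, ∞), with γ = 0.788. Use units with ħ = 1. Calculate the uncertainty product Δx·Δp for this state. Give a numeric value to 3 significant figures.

0.554

Δx = √(⟨x²⟩−⟨x⟩²), Δp = √(⟨p²⟩−⟨p⟩²).
Expand each integrand as polynomial × e^(−2γx²) and use ∫x^(2j)·e^(−2γx²) dx = (2j−1)!!/(4γ)^j · √(π/(2γ)), odd powers → 0; here √(π/(2γ)) = 1.4119. Differentiate with the product rule, d/dx e^(−γx²) = −2γx·e^(−γx²).
Normalization: ∫|φ|² dx = 1.0298.
⟨x⟩ = 0.0000, ⟨x²⟩ = 0.17482 ⇒ Δx = 0.41811.
⟨p⟩ = 0.0000, ⟨p²⟩ = 1.7578 ⇒ Δp = 1.3258.
Δx·Δp = 0.55433.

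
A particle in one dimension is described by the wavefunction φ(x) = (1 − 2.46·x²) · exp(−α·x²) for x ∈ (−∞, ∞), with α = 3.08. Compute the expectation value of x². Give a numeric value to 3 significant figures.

0.0451

⟨x²⟩ = ∫ x²·|φ|² dx / ∫|φ|² dx (integrals over the domain).
Expand each integrand as polynomial × e^(−2αx²) and use ∫x^(2j)·e^(−2αx²) dx = (2j−1)!!/(4α)^j · √(π/(2α)), odd powers → 0; here √(π/(2α)) = 0.71414.
State is unnormalized: ∫|φ|² dx = 0.51437, and ∫φ*·x²·φ dx = 0.023187, so ⟨x²⟩ = 0.023187 / 0.51437.
⟨x²⟩ = 0.045078.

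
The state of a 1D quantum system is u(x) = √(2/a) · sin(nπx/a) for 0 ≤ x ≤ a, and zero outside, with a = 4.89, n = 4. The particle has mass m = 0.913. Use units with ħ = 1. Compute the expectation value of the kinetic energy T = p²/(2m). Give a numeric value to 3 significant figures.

3.62

T = −(ħ²/2m) d²/dx², so ⟨T⟩ = −(ħ²/2m) ∫ u*·u'' dx; with m = 0.913.
d/dx sin(nπx/a) = (nπ/a)·cos(nπx/a) and d²/dx² sin(nπx/a) = −(nπ/a)²·sin(nπx/a); on 0 ≤ x ≤ a, ∫sin²(nπx/a) dx = a/2 and ∫sin(nπx/a)·cos(nπx/a) dx = 0.
⟨T⟩ = 3.6166.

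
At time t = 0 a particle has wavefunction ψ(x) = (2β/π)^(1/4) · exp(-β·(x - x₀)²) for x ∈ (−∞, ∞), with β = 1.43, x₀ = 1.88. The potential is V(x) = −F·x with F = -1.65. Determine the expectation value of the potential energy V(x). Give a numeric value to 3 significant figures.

⟨V⟩ = ∫ V(x)·|ψ|² dx.
Gaussian moments (u = x − x₀): ∫u^(2j)·e^(−2βu²) du = (2j−1)!!/(4β)^j · √(π/(2β)), odd powers integrate to 0; here √(π/(2β)) = 1.0481.
⟨V⟩ = 3.1020.

3.10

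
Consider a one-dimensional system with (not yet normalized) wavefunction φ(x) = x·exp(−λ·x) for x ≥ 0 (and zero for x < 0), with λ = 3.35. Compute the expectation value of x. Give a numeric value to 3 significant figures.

0.448

⟨x⟩ = ∫ x·|φ|² dx / ∫|φ|² dx (integrals over the domain).
Every integrand reduces to terms xʲ·e^(−2λx) on [0, ∞); use ∫₀^∞ xʲ·e^(−2λx) dx = j!/(2λ)^(j+1).
State is unnormalized: ∫|φ|² dx = 0.0066498, and ∫φ*·x·φ dx = 0.0029775, so ⟨x⟩ = 0.0029775 / 0.0066498.
⟨x⟩ = 0.44776.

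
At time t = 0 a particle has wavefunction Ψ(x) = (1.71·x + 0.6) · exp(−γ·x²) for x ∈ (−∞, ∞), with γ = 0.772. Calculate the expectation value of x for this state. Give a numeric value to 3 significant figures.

⟨x⟩ = ∫ x·|Ψ|² dx / ∫|Ψ|² dx (integrals over the domain).
Expand each integrand as polynomial × e^(−2γx²) and use ∫x^(2j)·e^(−2γx²) dx = (2j−1)!!/(4γ)^j · √(π/(2γ)), odd powers → 0; here √(π/(2γ)) = 1.4264.
State is unnormalized: ∫|Ψ|² dx = 1.8642, and ∫Ψ*·x·Ψ dx = 0.94788, so ⟨x⟩ = 0.94788 / 1.8642.
⟨x⟩ = 0.50845.

0.508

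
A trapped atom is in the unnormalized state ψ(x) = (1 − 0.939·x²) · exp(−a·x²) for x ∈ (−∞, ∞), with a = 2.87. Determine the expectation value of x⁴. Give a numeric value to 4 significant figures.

0.01106

⟨x⁴⟩ = ∫ x⁴·|ψ|² dx / ∫|ψ|² dx (integrals over the domain).
Expand each integrand as polynomial × e^(−2ax²) and use ∫x^(2j)·e^(−2ax²) dx = (2j−1)!!/(4a)^j · √(π/(2a)), odd powers → 0; here √(π/(2a)) = 0.73981.
State is unnormalized: ∫|ψ|² dx = 0.63363, and ∫ψ*·x⁴·ψ dx = 0.0070093, so ⟨x⁴⟩ = 0.0070093 / 0.63363.
⟨x⁴⟩ = 0.011062.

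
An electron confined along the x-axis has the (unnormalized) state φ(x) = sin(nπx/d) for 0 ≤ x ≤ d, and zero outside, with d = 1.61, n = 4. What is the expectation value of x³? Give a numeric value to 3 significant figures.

⟨x³⟩ = ∫ x³·|φ|² dx / ∫|φ|² dx (integrals over the domain).
With sin²θ = (1 − cos2θ)/2 on 0 ≤ x ≤ d: ∫sin²(nπx/d) dx = d/2, ∫x·sin²(nπx/d) dx = d²/4, ∫x²·sin²(nπx/d) dx = d³·(1/6 − 1/(4n²π²)); higher powers xᵏ the same way, integrating xᵏ·cos(2nπx/d) by parts.
State is unnormalized: ∫|φ|² dx = 0.80500, and ∫φ*·x³·φ dx = 0.82392, so ⟨x³⟩ = 0.82392 / 0.80500.
⟨x³⟩ = 1.0235.

1.02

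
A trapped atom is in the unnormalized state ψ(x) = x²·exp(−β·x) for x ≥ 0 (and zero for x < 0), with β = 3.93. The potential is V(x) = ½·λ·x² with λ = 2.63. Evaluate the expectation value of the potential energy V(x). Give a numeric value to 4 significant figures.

0.6386

⟨V⟩ = ∫ V(x)·|ψ|² dx / ∫|ψ|² dx.
Every integrand reduces to terms xʲ·e^(−2βx) on [0, ∞); use ∫₀^∞ xʲ·e^(−2βx) dx = j!/(2β)^(j+1).
State is unnormalized: ∫|ψ|² dx = 0.00080002, and ∫ψ*·V(x)·ψ dx = 0.00051086, so ⟨V⟩ = 0.00051086 / 0.00080002.
⟨V⟩ = 0.63856.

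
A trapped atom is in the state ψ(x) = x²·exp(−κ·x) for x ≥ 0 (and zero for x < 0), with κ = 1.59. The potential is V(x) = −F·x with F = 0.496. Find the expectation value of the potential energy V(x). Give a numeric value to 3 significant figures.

⟨V⟩ = ∫ V(x)·|ψ|² dx / ∫|ψ|² dx.
Every integrand reduces to terms xʲ·e^(−2κx) on [0, ∞); use ∫₀^∞ xʲ·e^(−2κx) dx = j!/(2κ)^(j+1).
State is unnormalized: ∫|ψ|² dx = 0.073803, and ∫ψ*·V(x)·ψ dx = -0.057557, so ⟨V⟩ = -0.057557 / 0.073803.
⟨V⟩ = -0.77987.

-0.780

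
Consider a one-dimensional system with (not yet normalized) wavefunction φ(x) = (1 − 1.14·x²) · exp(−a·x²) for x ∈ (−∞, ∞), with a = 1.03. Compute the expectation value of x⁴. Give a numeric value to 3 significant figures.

0.239

⟨x⁴⟩ = ∫ x⁴·|φ|² dx / ∫|φ|² dx (integrals over the domain).
Expand each integrand as polynomial × e^(−2ax²) and use ∫x^(2j)·e^(−2ax²) dx = (2j−1)!!/(4a)^j · √(π/(2a)), odd powers → 0; here √(π/(2a)) = 1.2349.
State is unnormalized: ∫|φ|² dx = 0.83517, and ∫φ*·x⁴·φ dx = 0.19920, so ⟨x⁴⟩ = 0.19920 / 0.83517.
⟨x⁴⟩ = 0.23852.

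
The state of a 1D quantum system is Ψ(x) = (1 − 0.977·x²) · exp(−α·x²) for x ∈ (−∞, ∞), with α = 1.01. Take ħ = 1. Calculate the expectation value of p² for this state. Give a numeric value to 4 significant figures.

p² Ψ = −ħ² d²Ψ/dx²; ⟨p²⟩ = −ħ² ∫ Ψ*·Ψ'' dx / ∫|Ψ|² dx.
Expand each integrand as polynomial × e^(−2αx²) and use ∫x^(2j)·e^(−2αx²) dx = (2j−1)!!/(4α)^j · √(π/(2α)), odd powers → 0; here √(π/(2α)) = 1.2471. Differentiate with the product rule, d/dx e^(−αx²) = −2αx·e^(−αx²).
State is unnormalized: ∫|Ψ|² dx = 0.86272, and ∫Ψ*·(−ħ² Ψ'') dx = 2.3844, so ⟨p²⟩ = 2.3844 / 0.86272.
⟨p²⟩ = 2.7638.

2.764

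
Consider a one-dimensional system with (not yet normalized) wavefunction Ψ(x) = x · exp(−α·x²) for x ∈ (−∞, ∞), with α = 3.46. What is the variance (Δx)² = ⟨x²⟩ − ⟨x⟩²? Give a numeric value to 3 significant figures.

0.217

Compute ⟨x⟩ and ⟨x²⟩ separately, then (Δx)² = ⟨x²⟩ − ⟨x⟩².
Expand each integrand as polynomial × e^(−2αx²) and use ∫x^(2j)·e^(−2αx²) dx = (2j−1)!!/(4α)^j · √(π/(2α)), odd powers → 0; here √(π/(2α)) = 0.67379.
Normalization: ∫|Ψ|² dx = 0.048684.
⟨x⟩ = 0.0000 and ⟨x²⟩ = 0.21676.
(Δx)² = 0.21676 − (0.0000)² = 0.21676.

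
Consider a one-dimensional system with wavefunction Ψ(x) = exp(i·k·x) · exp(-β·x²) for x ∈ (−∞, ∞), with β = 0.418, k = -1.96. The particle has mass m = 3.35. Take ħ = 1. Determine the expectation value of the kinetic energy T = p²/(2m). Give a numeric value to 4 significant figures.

T = −(ħ²/2m) d²/dx², so ⟨T⟩ = −(ħ²/2m) ∫ Ψ*·Ψ'' dx / ∫|Ψ|² dx; with m = 3.35.
Gaussian moments: ∫x^(2j)·e^(−2βx²) dx = (2j−1)!!/(4β)^j · √(π/(2β)), odd powers integrate to 0; here √(π/(2β)) = 1.9385. Derivatives: Ψ′ = (ik − 2βx)·Ψ, Ψ″ = ((ik − 2βx)² − 2β)·Ψ; the odd-in-x pieces drop out.
State is unnormalized: ∫|Ψ|² dx = 1.9385, and ∫Ψ*·(−ħ²/2m · Ψ'') dx = 1.2324, so ⟨T⟩ = 1.2324 / 1.9385.
⟨T⟩ = 0.63576.

0.6358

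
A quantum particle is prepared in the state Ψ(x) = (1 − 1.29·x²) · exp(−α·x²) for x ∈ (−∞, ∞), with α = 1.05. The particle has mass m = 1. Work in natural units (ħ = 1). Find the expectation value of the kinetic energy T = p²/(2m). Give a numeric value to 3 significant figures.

1.79

T = −(ħ²/2m) d²/dx², so ⟨T⟩ = −(ħ²/2m) ∫ Ψ*·Ψ'' dx / ∫|Ψ|² dx; with m = 1.
Expand each integrand as polynomial × e^(−2αx²) and use ∫x^(2j)·e^(−2αx²) dx = (2j−1)!!/(4α)^j · √(π/(2α)), odd powers → 0; here √(π/(2α)) = 1.2231. Differentiate with the product rule, d/dx e^(−αx²) = −2αx·e^(−αx²).
State is unnormalized: ∫|Ψ|² dx = 0.81792, and ∫Ψ*·(−ħ²/2m · Ψ'') dx = 1.4606, so ⟨T⟩ = 1.4606 / 0.81792.
⟨T⟩ = 1.7858.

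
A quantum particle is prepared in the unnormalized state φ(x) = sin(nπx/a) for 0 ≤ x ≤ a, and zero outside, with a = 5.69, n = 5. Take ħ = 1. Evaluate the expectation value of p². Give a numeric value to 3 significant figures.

p² φ = −ħ² d²φ/dx²; ⟨p²⟩ = −ħ² ∫ φ*·φ'' dx / ∫|φ|² dx.
d/dx sin(nπx/a) = (nπ/a)·cos(nπx/a) and d²/dx² sin(nπx/a) = −(nπ/a)²·sin(nπx/a); on 0 ≤ x ≤ a, ∫sin²(nπx/a) dx = a/2 and ∫sin(nπx/a)·cos(nπx/a) dx = 0.
State is unnormalized: ∫|φ|² dx = 2.8450, and ∫φ*·(−ħ² φ'') dx = 21.682, so ⟨p²⟩ = 21.682 / 2.8450.
⟨p²⟩ = 7.6211.

7.62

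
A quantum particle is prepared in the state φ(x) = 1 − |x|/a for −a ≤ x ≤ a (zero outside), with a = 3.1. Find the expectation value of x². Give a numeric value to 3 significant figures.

0.961

⟨x²⟩ = ∫ x²·|φ|² dx / ∫|φ|² dx (integrals over the domain).
φ is even, so ∫ over [−a, a] = 2∫₀ᵃ with φ = 1 − x/a there: ∫₀ᵃ (1 − x/a)² dx = a/3, ∫₀ᵃ x²(1 − x/a)² dx = a³/30, ∫₀ᵃ x⁴(1 − x/a)² dx = a⁵/105.
State is unnormalized: ∫|φ|² dx = 2.0667, and ∫φ*·x²·φ dx = 1.9861, so ⟨x²⟩ = 1.9861 / 2.0667.
⟨x²⟩ = 0.96100.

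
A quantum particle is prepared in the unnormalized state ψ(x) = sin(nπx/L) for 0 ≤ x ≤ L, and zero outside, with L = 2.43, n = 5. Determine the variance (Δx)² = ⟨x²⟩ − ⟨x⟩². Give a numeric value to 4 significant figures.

Compute ⟨x⟩ and ⟨x²⟩ separately, then (Δx)² = ⟨x²⟩ − ⟨x⟩².
With sin²θ = (1 − cos2θ)/2 on 0 ≤ x ≤ L: ∫sin²(nπx/L) dx = L/2, ∫x·sin²(nπx/L) dx = L²/4, ∫x²·sin²(nπx/L) dx = L³·(1/6 − 1/(4n²π²)); higher powers xᵏ the same way, integrating xᵏ·cos(2nπx/L) by parts.
Normalization: ∫|ψ|² dx = 1.2150.
⟨x⟩ = 1.2150 and ⟨x²⟩ = 1.9563.
(Δx)² = 1.9563 − (1.2150)² = 0.48011.

0.4801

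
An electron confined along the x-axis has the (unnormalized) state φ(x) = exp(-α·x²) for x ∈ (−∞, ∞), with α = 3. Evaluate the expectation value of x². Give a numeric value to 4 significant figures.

⟨x²⟩ = ∫ x²·|φ|² dx / ∫|φ|² dx (integrals over the domain).
Gaussian moments: ∫x^(2j)·e^(−2αx²) dx = (2j−1)!!/(4α)^j · √(π/(2α)), odd powers integrate to 0; here √(π/(2α)) = 0.72360.
State is unnormalized: ∫|φ|² dx = 0.72360, and ∫φ*·x²·φ dx = 0.060300, so ⟨x²⟩ = 0.060300 / 0.72360.
⟨x²⟩ = 0.083333.

0.08333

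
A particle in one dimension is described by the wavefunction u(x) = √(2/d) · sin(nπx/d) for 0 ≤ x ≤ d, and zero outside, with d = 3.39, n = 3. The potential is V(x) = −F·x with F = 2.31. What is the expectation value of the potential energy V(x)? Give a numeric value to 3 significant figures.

⟨V⟩ = ∫ V(x)·|u|² dx.
With sin²θ = (1 − cos2θ)/2 on 0 ≤ x ≤ d: ∫sin²(nπx/d) dx = d/2, ∫x·sin²(nπx/d) dx = d²/4, ∫x²·sin²(nπx/d) dx = d³·(1/6 − 1/(4n²π²)); higher powers xᵏ the same way, integrating xᵏ·cos(2nπx/d) by parts.
⟨V⟩ = -3.9155.

-3.92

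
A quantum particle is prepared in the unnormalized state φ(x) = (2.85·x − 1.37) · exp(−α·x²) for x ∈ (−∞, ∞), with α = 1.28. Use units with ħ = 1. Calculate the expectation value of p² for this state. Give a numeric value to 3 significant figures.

2.45

p² φ = −ħ² d²φ/dx²; ⟨p²⟩ = −ħ² ∫ φ*·φ'' dx / ∫|φ|² dx.
Expand each integrand as polynomial × e^(−2αx²) and use ∫x^(2j)·e^(−2αx²) dx = (2j−1)!!/(4α)^j · √(π/(2α)), odd powers → 0; here √(π/(2α)) = 1.1078. Differentiate with the product rule, d/dx e^(−αx²) = −2αx·e^(−αx²).
State is unnormalized: ∫|φ|² dx = 3.8366, and ∫φ*·(−ħ² φ'') dx = 9.4099, so ⟨p²⟩ = 9.4099 / 3.8366.
⟨p²⟩ = 2.4526.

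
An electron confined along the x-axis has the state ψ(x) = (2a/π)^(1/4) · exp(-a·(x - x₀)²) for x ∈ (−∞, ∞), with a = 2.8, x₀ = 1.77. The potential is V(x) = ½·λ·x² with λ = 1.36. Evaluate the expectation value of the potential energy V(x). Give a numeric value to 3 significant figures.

⟨V⟩ = ∫ V(x)·|ψ|² dx.
Gaussian moments (u = x − x₀): ∫u^(2j)·e^(−2au²) du = (2j−1)!!/(4a)^j · √(π/(2a)), odd powers integrate to 0; here √(π/(2a)) = 0.74900.
⟨V⟩ = 2.1911.

2.19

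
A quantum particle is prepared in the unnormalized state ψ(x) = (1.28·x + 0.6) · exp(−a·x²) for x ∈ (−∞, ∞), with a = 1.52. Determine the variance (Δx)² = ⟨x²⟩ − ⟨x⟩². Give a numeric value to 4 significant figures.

Compute ⟨x⟩ and ⟨x²⟩ separately, then (Δx)² = ⟨x²⟩ − ⟨x⟩².
Expand each integrand as polynomial × e^(−2ax²) and use ∫x^(2j)·e^(−2ax²) dx = (2j−1)!!/(4a)^j · √(π/(2a)), odd powers → 0; here √(π/(2a)) = 1.0166.
Normalization: ∫|ψ|² dx = 0.63991.
⟨x⟩ = 0.40134 and ⟨x²⟩ = 0.30529.
(Δx)² = 0.30529 − (0.40134)² = 0.14422.

0.1442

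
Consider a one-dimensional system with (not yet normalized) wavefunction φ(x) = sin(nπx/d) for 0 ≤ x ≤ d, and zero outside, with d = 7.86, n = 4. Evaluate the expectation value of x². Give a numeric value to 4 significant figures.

20.40

⟨x²⟩ = ∫ x²·|φ|² dx / ∫|φ|² dx (integrals over the domain).
With sin²θ = (1 − cos2θ)/2 on 0 ≤ x ≤ d: ∫sin²(nπx/d) dx = d/2, ∫x·sin²(nπx/d) dx = d²/4, ∫x²·sin²(nπx/d) dx = d³·(1/6 − 1/(4n²π²)); higher powers xᵏ the same way, integrating xᵏ·cos(2nπx/d) by parts.
State is unnormalized: ∫|φ|² dx = 3.9300, and ∫φ*·x²·φ dx = 80.163, so ⟨x²⟩ = 80.163 / 3.9300.
⟨x²⟩ = 20.398.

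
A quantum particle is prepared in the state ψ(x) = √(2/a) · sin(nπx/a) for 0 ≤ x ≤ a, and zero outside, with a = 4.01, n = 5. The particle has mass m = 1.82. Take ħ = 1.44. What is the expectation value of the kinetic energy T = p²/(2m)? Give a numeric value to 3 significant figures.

8.74

T = −(ħ²/2m) d²/dx², so ⟨T⟩ = −(ħ²/2m) ∫ ψ*·ψ'' dx; with m = 1.82.
d/dx sin(nπx/a) = (nπ/a)·cos(nπx/a) and d²/dx² sin(nπx/a) = −(nπ/a)²·sin(nπx/a); on 0 ≤ x ≤ a, ∫sin²(nπx/a) dx = a/2 and ∫sin(nπx/a)·cos(nπx/a) dx = 0.
⟨T⟩ = 8.7413.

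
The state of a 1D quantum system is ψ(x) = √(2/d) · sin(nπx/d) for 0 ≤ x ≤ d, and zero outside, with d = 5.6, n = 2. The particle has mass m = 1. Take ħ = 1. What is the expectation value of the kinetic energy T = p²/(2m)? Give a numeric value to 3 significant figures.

T = −(ħ²/2m) d²/dx², so ⟨T⟩ = −(ħ²/2m) ∫ ψ*·ψ'' dx; with m = 1.
d/dx sin(nπx/d) = (nπ/d)·cos(nπx/d) and d²/dx² sin(nπx/d) = −(nπ/d)²·sin(nπx/d); on 0 ≤ x ≤ d, ∫sin²(nπx/d) dx = d/2 and ∫sin(nπx/d)·cos(nπx/d) dx = 0.
⟨T⟩ = 0.62944.

0.629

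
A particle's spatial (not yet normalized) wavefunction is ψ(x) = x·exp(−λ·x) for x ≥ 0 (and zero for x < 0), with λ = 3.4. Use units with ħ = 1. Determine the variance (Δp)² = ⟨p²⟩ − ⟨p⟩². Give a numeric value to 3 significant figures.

11.6

Compute ⟨p⟩ and ⟨p²⟩ separately; (Δp)² = ⟨p²⟩ − ⟨p⟩².
Differentiate x·exp(−λ·x) with the product rule; every integrand then reduces to terms xʲ·e^(−2λx) on [0, ∞), with ∫₀^∞ xʲ·e^(−2λx) dx = j!/(2λ)^(j+1).
Normalization: ∫|ψ|² dx = 0.0063607.
⟨p⟩ = 0.0000 and ⟨p²⟩ = 11.560.
(Δp)² = 11.560 − (0.0000)² = 11.560.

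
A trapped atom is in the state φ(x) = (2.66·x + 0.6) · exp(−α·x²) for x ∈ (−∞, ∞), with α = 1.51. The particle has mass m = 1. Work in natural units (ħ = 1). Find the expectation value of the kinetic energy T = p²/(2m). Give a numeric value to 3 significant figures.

T = −(ħ²/2m) d²/dx², so ⟨T⟩ = −(ħ²/2m) ∫ φ*·φ'' dx / ∫|φ|² dx; with m = 1.
Expand each integrand as polynomial × e^(−2αx²) and use ∫x^(2j)·e^(−2αx²) dx = (2j−1)!!/(4α)^j · √(π/(2α)), odd powers → 0; here √(π/(2α)) = 1.0199. Differentiate with the product rule, d/dx e^(−αx²) = −2αx·e^(−αx²).
State is unnormalized: ∫|φ|² dx = 1.5620, and ∫φ*·(−ħ²/2m · φ'') dx = 2.9835, so ⟨T⟩ = 2.9835 / 1.5620.
⟨T⟩ = 1.9100.

1.91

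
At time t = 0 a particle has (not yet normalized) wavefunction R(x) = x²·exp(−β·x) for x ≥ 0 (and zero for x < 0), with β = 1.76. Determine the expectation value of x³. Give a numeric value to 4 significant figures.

4.815

⟨x³⟩ = ∫ x³·|R|² dx / ∫|R|² dx (integrals over the domain).
Every integrand reduces to terms xʲ·e^(−2βx) on [0, ∞); use ∫₀^∞ xʲ·e^(−2βx) dx = j!/(2β)^(j+1).
State is unnormalized: ∫|R|² dx = 0.044412, and ∫R*·x³·R dx = 0.21384, so ⟨x³⟩ = 0.21384 / 0.044412.
⟨x³⟩ = 4.8149.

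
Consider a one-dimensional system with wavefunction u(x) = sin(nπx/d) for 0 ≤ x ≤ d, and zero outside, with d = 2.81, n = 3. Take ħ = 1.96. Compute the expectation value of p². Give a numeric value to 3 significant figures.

p² u = −ħ² d²u/dx²; ⟨p²⟩ = −ħ² ∫ u*·u'' dx / ∫|u|² dx.
d/dx sin(nπx/d) = (nπ/d)·cos(nπx/d) and d²/dx² sin(nπx/d) = −(nπ/d)²·sin(nπx/d); on 0 ≤ x ≤ d, ∫sin²(nπx/d) dx = d/2 and ∫sin(nπx/d)·cos(nπx/d) dx = 0.
State is unnormalized: ∫|u|² dx = 1.4050, and ∫u*·(−ħ² u'') dx = 60.718, so ⟨p²⟩ = 60.718 / 1.4050.
⟨p²⟩ = 43.216.

43.2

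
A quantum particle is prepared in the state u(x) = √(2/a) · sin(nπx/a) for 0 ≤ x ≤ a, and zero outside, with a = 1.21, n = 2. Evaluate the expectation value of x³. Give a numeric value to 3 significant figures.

0.409

⟨x³⟩ = ∫ x³·|u|² dx (integrals over the domain).
With sin²θ = (1 − cos2θ)/2 on 0 ≤ x ≤ a: ∫sin²(nπx/a) dx = a/2, ∫x·sin²(nπx/a) dx = a²/4, ∫x²·sin²(nπx/a) dx = a³·(1/6 − 1/(4n²π²)); higher powers xᵏ the same way, integrating xᵏ·cos(2nπx/a) by parts.
⟨x³⟩ = 0.40923.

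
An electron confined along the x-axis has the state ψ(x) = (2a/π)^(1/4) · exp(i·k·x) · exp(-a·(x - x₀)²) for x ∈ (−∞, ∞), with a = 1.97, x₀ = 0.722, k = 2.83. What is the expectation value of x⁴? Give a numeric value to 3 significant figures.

0.717

⟨x⁴⟩ = ∫ x⁴·|ψ|² dx (integrals over the domain).
Gaussian moments (u = x − x₀): ∫u^(2j)·e^(−2au²) du = (2j−1)!!/(4a)^j · √(π/(2a)), odd powers integrate to 0; here √(π/(2a)) = 0.89295.
⟨x⁴⟩ = 0.71697.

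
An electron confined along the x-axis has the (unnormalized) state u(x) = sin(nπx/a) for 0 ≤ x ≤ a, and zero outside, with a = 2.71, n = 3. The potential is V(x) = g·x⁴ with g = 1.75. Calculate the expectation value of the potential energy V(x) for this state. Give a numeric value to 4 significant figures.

⟨V⟩ = ∫ V(x)·|u|² dx / ∫|u|² dx.
With sin²θ = (1 − cos2θ)/2 on 0 ≤ x ≤ a: ∫sin²(nπx/a) dx = a/2, ∫x·sin²(nπx/a) dx = a²/4, ∫x²·sin²(nπx/a) dx = a³·(1/6 − 1/(4n²π²)); higher powers xᵏ the same way, integrating xᵏ·cos(2nπx/a) by parts.
State is unnormalized: ∫|u|² dx = 1.3550, and ∫u*·V(x)·u dx = 24.164, so ⟨V⟩ = 24.164 / 1.3550.
⟨V⟩ = 17.833.

17.83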